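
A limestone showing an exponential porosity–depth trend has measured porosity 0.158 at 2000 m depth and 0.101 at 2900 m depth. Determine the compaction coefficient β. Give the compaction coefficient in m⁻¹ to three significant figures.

Working in km (1 km = 1000 m; β in km⁻¹ = β in m⁻¹ × 1000):
Athy: φ(d) = φ₀ e^(−βd) ⇒ φ₁/φ₂ = e^{β(d₂−d₁)} ⇒ β = ln(φ₁/φ₂)/(d₂−d₁)
β = ln(0.158/0.101) / (2.9 − 2) = ln(1.564) / 0.9 = 0.4475 / 0.9 = 0.4972 km⁻¹

0.000497 m⁻¹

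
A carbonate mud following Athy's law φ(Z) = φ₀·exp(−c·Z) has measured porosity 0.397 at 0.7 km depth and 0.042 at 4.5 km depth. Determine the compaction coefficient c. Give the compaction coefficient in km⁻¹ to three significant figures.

0.591 km⁻¹

Athy: φ(Z) = φ₀ e^(−cZ) ⇒ φ₁/φ₂ = e^{c(Z₂−Z₁)} ⇒ c = ln(φ₁/φ₂)/(Z₂−Z₁)
c = ln(0.397/0.042) / (4.5 − 0.7) = ln(9.452) / 3.8 = 2.2463 / 3.8 = 0.5911 km⁻¹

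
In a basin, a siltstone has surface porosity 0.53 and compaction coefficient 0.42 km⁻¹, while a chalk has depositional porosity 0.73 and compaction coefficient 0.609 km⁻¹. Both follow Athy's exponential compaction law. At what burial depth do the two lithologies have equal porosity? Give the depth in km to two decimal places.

Set phi₀ₐ e^(−βₐZ) = phi₀ᵦ e^(−βᵦZ) ⇒ ln(phi₀ₐ/phi₀ᵦ) = (βₐ − βᵦ)·Z
Z = ln(0.53/0.73) / (0.42 − 0.609) = -0.3202 / -0.189 = 1.694 km

1.69 km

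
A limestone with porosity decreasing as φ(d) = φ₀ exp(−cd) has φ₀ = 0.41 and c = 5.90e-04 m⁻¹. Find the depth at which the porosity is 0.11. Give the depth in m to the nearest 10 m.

2230 m

Working in km (1 km = 1000 m; c in km⁻¹ = c in m⁻¹ × 1000):
Invert Athy's law: d = ln(φ₀/φ) / c
d = ln(0.41/0.11) / 0.59 = ln(3.727) / 0.59 = 1.3157 / 0.59 = 2.230 km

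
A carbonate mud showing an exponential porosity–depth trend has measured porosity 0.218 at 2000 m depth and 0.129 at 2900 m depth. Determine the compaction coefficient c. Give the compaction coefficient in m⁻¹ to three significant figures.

0.000583 m⁻¹

Working in km (1 km = 1000 m; c in km⁻¹ = c in m⁻¹ × 1000):
Athy: n(z) = n₀ e^(−cz) ⇒ n₁/n₂ = e^{c(z₂−z₁)} ⇒ c = ln(n₁/n₂)/(z₂−z₁)
c = ln(0.218/0.129) / (2.9 − 2) = ln(1.69) / 0.9 = 0.5247 / 0.9 = 0.583 km⁻¹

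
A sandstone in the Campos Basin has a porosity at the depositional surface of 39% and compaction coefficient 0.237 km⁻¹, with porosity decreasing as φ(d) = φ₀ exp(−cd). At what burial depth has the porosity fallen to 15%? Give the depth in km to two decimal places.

4.03 km

Invert Athy's law: d = ln(φ₀/φ) / c
d = ln(0.39/0.15) / 0.237 = ln(2.6) / 0.237 = 0.9555 / 0.237 = 4.032 km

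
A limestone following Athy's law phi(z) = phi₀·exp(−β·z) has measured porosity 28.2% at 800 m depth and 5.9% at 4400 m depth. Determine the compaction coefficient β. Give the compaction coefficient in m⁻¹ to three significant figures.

Working in km (1 km = 1000 m; β in km⁻¹ = β in m⁻¹ × 1000):
Athy: phi(z) = phi₀ e^(−βz) ⇒ phi₁/phi₂ = e^{β(z₂−z₁)} ⇒ β = ln(phi₁/phi₂)/(z₂−z₁)
β = ln(0.282/0.059) / (4.4 − 0.8) = ln(4.78) / 3.6 = 1.5644 / 3.6 = 0.4345 km⁻¹

0.000435 m⁻¹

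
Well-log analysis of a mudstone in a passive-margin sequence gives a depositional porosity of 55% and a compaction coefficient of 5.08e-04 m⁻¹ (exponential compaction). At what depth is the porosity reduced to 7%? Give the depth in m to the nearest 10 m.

Working in km (1 km = 1000 m; β in km⁻¹ = β in m⁻¹ × 1000):
Invert Athy's law: z = ln(n₀/n) / β
z = ln(0.55/0.07) / 0.508 = ln(7.857) / 0.508 = 2.0614 / 0.508 = 4.058 km

4060 m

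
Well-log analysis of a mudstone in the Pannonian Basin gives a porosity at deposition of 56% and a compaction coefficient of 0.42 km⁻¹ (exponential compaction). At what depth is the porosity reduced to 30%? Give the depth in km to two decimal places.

1.49 km

Invert Athy's law: z = ln(n₀/n) / k
z = ln(0.56/0.3) / 0.42 = ln(1.867) / 0.42 = 0.6242 / 0.42 = 1.486 km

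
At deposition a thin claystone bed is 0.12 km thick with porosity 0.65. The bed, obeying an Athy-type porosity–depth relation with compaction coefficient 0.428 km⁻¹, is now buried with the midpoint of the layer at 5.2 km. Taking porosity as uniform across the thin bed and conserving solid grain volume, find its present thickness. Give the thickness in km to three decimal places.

Porosity at 5.2 km: phi = 0.65·exp(−0.428×5.2) = 0.0702
Solid-volume conservation: h(1−phi) = h₀(1−phi₀) ⇒ h = h₀·(1−phi₀)/(1−phi)
h = 0.12 × (1 − 0.65)/(1 − 0.0702) = 0.12 × 0.3764 = 0.0452 km

0.045 km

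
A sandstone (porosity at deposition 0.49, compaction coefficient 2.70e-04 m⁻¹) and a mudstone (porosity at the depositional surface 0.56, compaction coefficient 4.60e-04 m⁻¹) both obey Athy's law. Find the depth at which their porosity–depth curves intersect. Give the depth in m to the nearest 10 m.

Working in km (1 km = 1000 m; k in km⁻¹ = k in m⁻¹ × 1000):
Set n₀ₐ e^(−kₐz) = n₀ᵦ e^(−kᵦz) ⇒ ln(n₀ₐ/n₀ᵦ) = (kₐ − kᵦ)·z
z = ln(0.49/0.56) / (0.27 − 0.46) = -0.1335 / -0.19 = 0.703 km

700 m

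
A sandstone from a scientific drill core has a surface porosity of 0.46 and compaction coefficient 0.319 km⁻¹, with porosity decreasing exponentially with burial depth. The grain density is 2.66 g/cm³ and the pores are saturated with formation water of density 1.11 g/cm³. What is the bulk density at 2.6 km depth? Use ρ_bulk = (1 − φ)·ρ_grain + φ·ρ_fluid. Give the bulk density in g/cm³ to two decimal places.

Porosity at depth: phi = 0.46·exp(−0.319×2.6) = 0.46×0.4363 = 0.2007
Bulk density: ρ_b = (1−phi)ρ_g + phi·ρ_f = 0.7993×2.66 + 0.2007×1.11
       = 2.126 + 0.223 = 2.349 g/cm³

2.35 g/cm³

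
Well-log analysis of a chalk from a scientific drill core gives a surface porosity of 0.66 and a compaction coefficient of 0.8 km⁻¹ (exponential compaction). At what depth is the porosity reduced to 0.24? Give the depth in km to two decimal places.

1.26 km

Invert Athy's law: z = ln(φ₀/φ) / c
z = ln(0.66/0.24) / 0.8 = ln(2.75) / 0.8 = 1.0116 / 0.8 = 1.265 km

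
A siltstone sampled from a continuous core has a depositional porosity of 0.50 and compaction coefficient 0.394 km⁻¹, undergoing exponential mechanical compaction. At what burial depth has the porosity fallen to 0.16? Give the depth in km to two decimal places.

Invert Athy's law: z = ln(φ₀/φ) / k
z = ln(0.5/0.16) / 0.394 = ln(3.125) / 0.394 = 1.1394 / 0.394 = 2.892 km

2.89 km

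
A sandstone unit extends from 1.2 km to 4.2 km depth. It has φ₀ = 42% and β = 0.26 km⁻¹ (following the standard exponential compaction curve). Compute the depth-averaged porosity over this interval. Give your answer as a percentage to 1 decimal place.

21.3%

⟨φ⟩ = (1/(d₂−d₁)) ∫ φ₀ e^(−βd) dd = φ₀·(e^(−β·d₁) − e^(−β·d₂)) / (β·(d₂−d₁))
e^(−0.26×1.2) = 0.7320; e^(−0.26×4.2) = 0.3355
⟨φ⟩ = 0.42 × (0.7320 − 0.3355) / (0.26 × 3) = 0.42 × 0.5083 = 0.2135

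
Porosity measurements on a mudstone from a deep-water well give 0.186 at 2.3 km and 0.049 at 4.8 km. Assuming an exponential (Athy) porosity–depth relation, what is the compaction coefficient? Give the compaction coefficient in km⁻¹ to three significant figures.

Athy: phi(z) = phi₀ e^(−kz) ⇒ phi₁/phi₂ = e^{k(z₂−z₁)} ⇒ k = ln(phi₁/phi₂)/(z₂−z₁)
k = ln(0.186/0.049) / (4.8 − 2.3) = ln(3.796) / 2.5 = 1.3339 / 2.5 = 0.5336 km⁻¹

0.534 km⁻¹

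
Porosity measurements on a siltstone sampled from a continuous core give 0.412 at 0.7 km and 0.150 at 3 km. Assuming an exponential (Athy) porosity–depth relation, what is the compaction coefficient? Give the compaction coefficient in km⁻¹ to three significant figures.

0.439 km⁻¹

Athy: n(d) = n₀ e^(−kd) ⇒ n₁/n₂ = e^{k(d₂−d₁)} ⇒ k = ln(n₁/n₂)/(d₂−d₁)
k = ln(0.412/0.15) / (3 − 0.7) = ln(2.747) / 2.3 = 1.0104 / 2.3 = 0.4393 km⁻¹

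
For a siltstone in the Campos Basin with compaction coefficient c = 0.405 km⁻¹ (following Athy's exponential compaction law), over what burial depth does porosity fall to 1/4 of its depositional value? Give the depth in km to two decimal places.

n/n₀ = 1/4 ⇒ exp(−c·z) = 1/4 ⇒ z = ln(4) / c
z = 1.3863 / 0.405 = 3.423 km

3.42 km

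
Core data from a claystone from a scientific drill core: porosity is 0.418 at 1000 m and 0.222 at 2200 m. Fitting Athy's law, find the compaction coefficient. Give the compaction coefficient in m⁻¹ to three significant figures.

Working in km (1 km = 1000 m; β in km⁻¹ = β in m⁻¹ × 1000):
Athy: n(z) = n₀ e^(−βz) ⇒ n₁/n₂ = e^{β(z₂−z₁)} ⇒ β = ln(n₁/n₂)/(z₂−z₁)
β = ln(0.418/0.222) / (2.2 − 1) = ln(1.883) / 1.2 = 0.6328 / 1.2 = 0.5273 km⁻¹

0.000527 m⁻¹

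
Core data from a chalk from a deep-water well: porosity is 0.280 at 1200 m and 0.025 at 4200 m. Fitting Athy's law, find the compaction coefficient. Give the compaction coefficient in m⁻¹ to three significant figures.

Working in km (1 km = 1000 m; c in km⁻¹ = c in m⁻¹ × 1000):
Athy: φ(Z) = φ₀ e^(−cZ) ⇒ φ₁/φ₂ = e^{c(Z₂−Z₁)} ⇒ c = ln(φ₁/φ₂)/(Z₂−Z₁)
c = ln(0.28/0.025) / (4.2 − 1.2) = ln(11.2) / 3 = 2.4159 / 3 = 0.8053 km⁻¹

0.000805 m⁻¹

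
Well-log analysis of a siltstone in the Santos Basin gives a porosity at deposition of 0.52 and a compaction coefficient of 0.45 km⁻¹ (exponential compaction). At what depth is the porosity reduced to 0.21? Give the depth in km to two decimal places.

Invert Athy's law: z = ln(n₀/n) / k
z = ln(0.52/0.21) / 0.45 = ln(2.476) / 0.45 = 0.9067 / 0.45 = 2.015 km

2.01 km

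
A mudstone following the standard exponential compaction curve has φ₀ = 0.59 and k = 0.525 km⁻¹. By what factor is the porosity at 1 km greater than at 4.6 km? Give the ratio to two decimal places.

6.62

φ(z₁)/φ(z₂) = e^(−k·z₁)/e^(−k·z₂) = e^{k(z₂−z₁)}
= exp(0.525 × 3.6) = exp(1.89) = 6.6194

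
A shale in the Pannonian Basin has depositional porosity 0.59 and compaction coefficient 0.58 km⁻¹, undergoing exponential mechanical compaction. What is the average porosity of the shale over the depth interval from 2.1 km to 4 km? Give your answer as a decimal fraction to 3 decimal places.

0.106

⟨phi⟩ = (1/(z₂−z₁)) ∫ phi₀ e^(−kz) dz = phi₀·(e^(−k·z₁) − e^(−k·z₂)) / (k·(z₂−z₁))
e^(−0.58×2.1) = 0.2958; e^(−0.58×4) = 0.0983
⟨phi⟩ = 0.59 × (0.2958 − 0.0983) / (0.58 × 1.9) = 0.59 × 0.1793 = 0.1058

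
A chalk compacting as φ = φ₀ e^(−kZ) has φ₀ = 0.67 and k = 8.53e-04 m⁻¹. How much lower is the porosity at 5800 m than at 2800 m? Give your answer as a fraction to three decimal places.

0.057

Working in km (1 km = 1000 m; k in km⁻¹ = k in m⁻¹ × 1000):
φ(2.8) = 0.67·e^(−0.853×2.8) = 0.0615
φ(5.8) = 0.67·e^(−0.853×5.8) = 0.0048
Δφ = 0.0615 − 0.0048 = 0.0567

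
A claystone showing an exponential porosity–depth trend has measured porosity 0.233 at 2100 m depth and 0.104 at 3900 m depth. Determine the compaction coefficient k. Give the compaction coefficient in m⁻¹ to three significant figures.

0.000448 m⁻¹

Working in km (1 km = 1000 m; k in km⁻¹ = k in m⁻¹ × 1000):
Athy: phi(Z) = phi₀ e^(−kZ) ⇒ phi₁/phi₂ = e^{k(Z₂−Z₁)} ⇒ k = ln(phi₁/phi₂)/(Z₂−Z₁)
k = ln(0.233/0.104) / (3.9 − 2.1) = ln(2.24) / 1.8 = 0.8066 / 1.8 = 0.4481 km⁻¹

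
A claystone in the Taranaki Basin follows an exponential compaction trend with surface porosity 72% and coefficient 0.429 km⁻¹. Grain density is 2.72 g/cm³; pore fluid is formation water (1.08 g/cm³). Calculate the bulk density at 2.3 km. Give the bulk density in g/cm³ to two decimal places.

2.28 g/cm³

Porosity at depth: n = 0.72·exp(−0.429×2.3) = 0.72×0.3728 = 0.2684
Bulk density: ρ_b = (1−n)ρ_g + n·ρ_f = 0.7316×2.72 + 0.2684×1.08
       = 1.990 + 0.290 = 2.280 g/cm³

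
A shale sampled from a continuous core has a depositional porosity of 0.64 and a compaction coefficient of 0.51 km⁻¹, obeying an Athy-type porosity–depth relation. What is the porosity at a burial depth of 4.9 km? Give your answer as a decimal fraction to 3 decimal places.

0.053

phi = phi₀·exp(−β·Z) = 0.64 × exp(−0.51 × 4.9) = 0.64 × exp(−2.499)
  = 0.64 × 0.0822 = 0.0526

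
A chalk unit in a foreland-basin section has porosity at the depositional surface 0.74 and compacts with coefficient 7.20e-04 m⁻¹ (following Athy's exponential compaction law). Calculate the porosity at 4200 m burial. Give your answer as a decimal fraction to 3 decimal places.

0.036

Working in km (1 km = 1000 m; k in km⁻¹ = k in m⁻¹ × 1000):
n = n₀·exp(−k·z) = 0.74 × exp(−0.72 × 4.2) = 0.74 × exp(−3.024)
  = 0.74 × 0.0486 = 0.0360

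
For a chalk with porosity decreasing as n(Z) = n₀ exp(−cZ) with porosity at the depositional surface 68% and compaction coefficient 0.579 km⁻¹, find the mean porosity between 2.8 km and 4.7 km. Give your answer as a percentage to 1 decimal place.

8.2%

⟨n⟩ = (1/(Z₂−Z₁)) ∫ n₀ e^(−cZ) dZ = n₀·(e^(−c·Z₁) − e^(−c·Z₂)) / (c·(Z₂−Z₁))
e^(−0.579×2.8) = 0.1977; e^(−0.579×4.7) = 0.0658
⟨n⟩ = 0.68 × (0.1977 − 0.0658) / (0.579 × 1.9) = 0.68 × 0.1199 = 0.0815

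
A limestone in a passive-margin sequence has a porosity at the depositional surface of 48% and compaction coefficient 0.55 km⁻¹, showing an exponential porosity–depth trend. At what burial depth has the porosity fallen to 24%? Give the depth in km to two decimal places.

1.26 km

Invert Athy's law: Z = ln(n₀/n) / β
Z = ln(0.48/0.24) / 0.55 = ln(2) / 0.55 = 0.6931 / 0.55 = 1.260 km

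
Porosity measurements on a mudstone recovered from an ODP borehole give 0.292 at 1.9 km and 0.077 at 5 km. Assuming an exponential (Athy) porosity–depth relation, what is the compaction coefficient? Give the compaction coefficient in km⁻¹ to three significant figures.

Athy: n(z) = n₀ e^(−βz) ⇒ n₁/n₂ = e^{β(z₂−z₁)} ⇒ β = ln(n₁/n₂)/(z₂−z₁)
β = ln(0.292/0.077) / (5 − 1.9) = ln(3.792) / 3.1 = 1.3329 / 3.1 = 0.43 km⁻¹

0.430 km⁻¹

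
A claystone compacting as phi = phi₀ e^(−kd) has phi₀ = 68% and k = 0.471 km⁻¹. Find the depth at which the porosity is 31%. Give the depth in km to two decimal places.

1.67 km

Invert Athy's law: d = ln(phi₀/phi) / k
d = ln(0.68/0.31) / 0.471 = ln(2.194) / 0.471 = 0.7855 / 0.471 = 1.668 km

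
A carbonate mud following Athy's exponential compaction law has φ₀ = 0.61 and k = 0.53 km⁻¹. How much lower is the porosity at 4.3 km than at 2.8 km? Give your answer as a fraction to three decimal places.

φ(2.8) = 0.61·e^(−0.53×2.8) = 0.1383
φ(4.3) = 0.61·e^(−0.53×4.3) = 0.0625
Δφ = 0.1383 − 0.0625 = 0.0758

0.076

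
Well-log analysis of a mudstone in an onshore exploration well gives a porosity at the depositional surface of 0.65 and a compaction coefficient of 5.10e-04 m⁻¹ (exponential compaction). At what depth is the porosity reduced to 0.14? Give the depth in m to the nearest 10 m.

Working in km (1 km = 1000 m; c in km⁻¹ = c in m⁻¹ × 1000):
Invert Athy's law: d = ln(n₀/n) / c
d = ln(0.65/0.14) / 0.51 = ln(4.643) / 0.51 = 1.5353 / 0.51 = 3.010 km

3010 m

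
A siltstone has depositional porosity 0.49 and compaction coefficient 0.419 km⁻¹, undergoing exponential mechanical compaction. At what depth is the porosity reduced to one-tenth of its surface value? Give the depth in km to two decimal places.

n/n₀ = 1/10 ⇒ exp(−c·d) = 1/10 ⇒ d = ln(10) / c
d = 2.3026 / 0.419 = 5.495 km

5.50 km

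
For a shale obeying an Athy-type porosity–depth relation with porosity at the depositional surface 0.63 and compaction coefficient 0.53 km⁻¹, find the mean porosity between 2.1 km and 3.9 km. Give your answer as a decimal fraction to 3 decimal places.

⟨phi⟩ = (1/(Z₂−Z₁)) ∫ phi₀ e^(−kZ) dZ = phi₀·(e^(−k·Z₁) − e^(−k·Z₂)) / (k·(Z₂−Z₁))
e^(−0.53×2.1) = 0.3286; e^(−0.53×3.9) = 0.1266
⟨phi⟩ = 0.63 × (0.3286 − 0.1266) / (0.53 × 1.8) = 0.63 × 0.2117 = 0.1334

0.133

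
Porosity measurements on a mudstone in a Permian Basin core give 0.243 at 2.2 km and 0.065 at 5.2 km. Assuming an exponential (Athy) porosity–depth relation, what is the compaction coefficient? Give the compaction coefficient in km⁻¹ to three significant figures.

0.440 km⁻¹

Athy: n(Z) = n₀ e^(−kZ) ⇒ n₁/n₂ = e^{k(Z₂−Z₁)} ⇒ k = ln(n₁/n₂)/(Z₂−Z₁)
k = ln(0.243/0.065) / (5.2 − 2.2) = ln(3.738) / 3 = 1.3187 / 3 = 0.4396 km⁻¹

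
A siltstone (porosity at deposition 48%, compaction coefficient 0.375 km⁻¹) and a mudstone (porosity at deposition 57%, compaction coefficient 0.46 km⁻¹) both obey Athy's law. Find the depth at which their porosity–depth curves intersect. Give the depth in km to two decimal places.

2.02 km

Set phi₀ₐ e^(−kₐd) = phi₀ᵦ e^(−kᵦd) ⇒ ln(phi₀ₐ/phi₀ᵦ) = (kₐ − kᵦ)·d
d = ln(0.48/0.57) / (0.375 − 0.46) = -0.1719 / -0.085 = 2.022 km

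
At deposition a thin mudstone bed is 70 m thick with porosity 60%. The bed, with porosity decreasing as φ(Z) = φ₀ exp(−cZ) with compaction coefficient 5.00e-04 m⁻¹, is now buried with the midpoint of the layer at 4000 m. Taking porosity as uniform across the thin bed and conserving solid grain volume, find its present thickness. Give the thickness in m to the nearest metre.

30 m

Working in km (1 km = 1000 m; c in km⁻¹ = c in m⁻¹ × 1000):
Porosity at 4 km: φ = 0.6·exp(−0.5×4) = 0.0812
Solid-volume conservation: h(1−φ) = h₀(1−φ₀) ⇒ h = h₀·(1−φ₀)/(1−φ)
h = 0.07 × (1 − 0.6)/(1 − 0.0812) = 0.07 × 0.4354 = 0.0305 km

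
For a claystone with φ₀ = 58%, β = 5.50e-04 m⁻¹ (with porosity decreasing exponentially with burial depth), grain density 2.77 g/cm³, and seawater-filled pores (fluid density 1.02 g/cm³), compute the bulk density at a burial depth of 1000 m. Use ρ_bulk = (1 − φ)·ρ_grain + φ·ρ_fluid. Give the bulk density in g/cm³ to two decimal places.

Working in km (1 km = 1000 m; β in km⁻¹ = β in m⁻¹ × 1000):
Porosity at depth: φ = 0.58·exp(−0.55×1) = 0.58×0.5769 = 0.3346
Bulk density: ρ_b = (1−φ)ρ_g + φ·ρ_f = 0.6654×2.77 + 0.3346×1.02
       = 1.843 + 0.341 = 2.184 g/cm³

2.18 g/cm³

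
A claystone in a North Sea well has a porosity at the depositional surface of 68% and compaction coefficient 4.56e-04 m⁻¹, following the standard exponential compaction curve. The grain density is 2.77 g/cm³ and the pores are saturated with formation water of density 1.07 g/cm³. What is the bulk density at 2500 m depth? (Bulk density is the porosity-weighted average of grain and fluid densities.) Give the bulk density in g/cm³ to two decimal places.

2.40 g/cm³

Working in km (1 km = 1000 m; β in km⁻¹ = β in m⁻¹ × 1000):
Porosity at depth: phi = 0.68·exp(−0.456×2.5) = 0.68×0.3198 = 0.2175
Bulk density: ρ_b = (1−phi)ρ_g + phi·ρ_f = 0.7825×2.77 + 0.2175×1.07
       = 2.168 + 0.233 = 2.400 g/cm³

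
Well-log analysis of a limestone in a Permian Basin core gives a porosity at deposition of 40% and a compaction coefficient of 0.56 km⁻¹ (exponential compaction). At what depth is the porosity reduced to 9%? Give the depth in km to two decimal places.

2.66 km

Invert Athy's law: z = ln(phi₀/phi) / k
z = ln(0.4/0.09) / 0.56 = ln(4.444) / 0.56 = 1.4917 / 0.56 = 2.664 km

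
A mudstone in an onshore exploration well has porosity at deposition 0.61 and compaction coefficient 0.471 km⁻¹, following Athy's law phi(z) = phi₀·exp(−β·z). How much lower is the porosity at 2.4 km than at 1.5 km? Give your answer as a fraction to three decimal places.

0.104

phi(1.5) = 0.61·e^(−0.471×1.5) = 0.3010
phi(2.4) = 0.61·e^(−0.471×2.4) = 0.1970
Δphi = 0.3010 − 0.1970 = 0.1040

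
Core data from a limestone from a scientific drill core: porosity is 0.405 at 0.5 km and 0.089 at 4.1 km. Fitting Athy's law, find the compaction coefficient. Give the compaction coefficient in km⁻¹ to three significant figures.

0.421 km⁻¹

Athy: phi(z) = phi₀ e^(−βz) ⇒ phi₁/phi₂ = e^{β(z₂−z₁)} ⇒ β = ln(phi₁/phi₂)/(z₂−z₁)
β = ln(0.405/0.089) / (4.1 − 0.5) = ln(4.551) / 3.6 = 1.5153 / 3.6 = 0.4209 km⁻¹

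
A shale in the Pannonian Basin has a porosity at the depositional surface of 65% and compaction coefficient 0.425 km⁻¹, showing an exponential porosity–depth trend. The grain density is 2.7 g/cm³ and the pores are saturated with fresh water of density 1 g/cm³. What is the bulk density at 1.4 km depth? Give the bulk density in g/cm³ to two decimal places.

Porosity at depth: phi = 0.65·exp(−0.425×1.4) = 0.65×0.5516 = 0.3585
Bulk density: ρ_b = (1−phi)ρ_g + phi·ρ_f = 0.6415×2.7 + 0.3585×1
       = 1.732 + 0.359 = 2.091 g/cm³

2.09 g/cm³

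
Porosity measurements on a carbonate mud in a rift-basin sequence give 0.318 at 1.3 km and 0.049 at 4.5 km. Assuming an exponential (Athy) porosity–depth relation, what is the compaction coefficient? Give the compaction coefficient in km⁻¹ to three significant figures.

Athy: φ(Z) = φ₀ e^(−kZ) ⇒ φ₁/φ₂ = e^{k(Z₂−Z₁)} ⇒ k = ln(φ₁/φ₂)/(Z₂−Z₁)
k = ln(0.318/0.049) / (4.5 − 1.3) = ln(6.49) / 3.2 = 1.8702 / 3.2 = 0.5844 km⁻¹

0.584 km⁻¹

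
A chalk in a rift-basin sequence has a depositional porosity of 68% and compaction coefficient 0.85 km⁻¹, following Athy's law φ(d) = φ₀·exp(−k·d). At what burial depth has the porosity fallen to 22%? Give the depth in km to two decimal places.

Invert Athy's law: d = ln(φ₀/φ) / k
d = ln(0.68/0.22) / 0.85 = ln(3.091) / 0.85 = 1.1285 / 0.85 = 1.328 km

1.33 km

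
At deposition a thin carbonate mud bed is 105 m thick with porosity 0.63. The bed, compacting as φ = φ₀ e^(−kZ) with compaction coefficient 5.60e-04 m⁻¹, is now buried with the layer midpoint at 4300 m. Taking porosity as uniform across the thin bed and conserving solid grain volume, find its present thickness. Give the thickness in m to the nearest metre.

Working in km (1 km = 1000 m; k in km⁻¹ = k in m⁻¹ × 1000):
Porosity at 4.3 km: φ = 0.63·exp(−0.56×4.3) = 0.0567
Solid-volume conservation: h(1−φ) = h₀(1−φ₀) ⇒ h = h₀·(1−φ₀)/(1−φ)
h = 0.105 × (1 − 0.63)/(1 − 0.0567) = 0.105 × 0.3922 = 0.0412 km

41 m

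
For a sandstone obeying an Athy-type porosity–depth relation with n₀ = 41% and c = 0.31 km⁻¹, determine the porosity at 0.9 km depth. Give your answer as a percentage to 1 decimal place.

n = n₀·exp(−c·d) = 0.41 × exp(−0.31 × 0.9) = 0.41 × exp(−0.279)
  = 0.41 × 0.7565 = 0.3102

31.0%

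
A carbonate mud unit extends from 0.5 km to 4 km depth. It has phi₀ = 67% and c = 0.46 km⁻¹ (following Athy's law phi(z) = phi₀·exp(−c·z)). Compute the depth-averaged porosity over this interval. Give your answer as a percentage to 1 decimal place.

26.5%

⟨phi⟩ = (1/(z₂−z₁)) ∫ phi₀ e^(−cz) dz = phi₀·(e^(−c·z₁) − e^(−c·z₂)) / (c·(z₂−z₁))
e^(−0.46×0.5) = 0.7945; e^(−0.46×4) = 0.1588
⟨phi⟩ = 0.67 × (0.7945 − 0.1588) / (0.46 × 3.5) = 0.67 × 0.3949 = 0.2646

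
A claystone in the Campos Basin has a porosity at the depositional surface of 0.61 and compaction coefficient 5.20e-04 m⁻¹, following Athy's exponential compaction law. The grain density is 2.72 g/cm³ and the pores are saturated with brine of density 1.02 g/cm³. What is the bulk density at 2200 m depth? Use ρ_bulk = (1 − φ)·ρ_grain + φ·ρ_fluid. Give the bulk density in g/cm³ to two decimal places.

2.39 g/cm³

Working in km (1 km = 1000 m; β in km⁻¹ = β in m⁻¹ × 1000):
Porosity at depth: φ = 0.61·exp(−0.52×2.2) = 0.61×0.3185 = 0.1943
Bulk density: ρ_b = (1−φ)ρ_g + φ·ρ_f = 0.8057×2.72 + 0.1943×1.02
       = 2.191 + 0.198 = 2.390 g/cm³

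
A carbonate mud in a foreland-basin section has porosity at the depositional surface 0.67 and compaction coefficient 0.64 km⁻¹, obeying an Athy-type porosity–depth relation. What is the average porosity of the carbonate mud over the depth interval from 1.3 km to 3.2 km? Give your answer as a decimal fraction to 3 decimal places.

⟨n⟩ = (1/(z₂−z₁)) ∫ n₀ e^(−cz) dz = n₀·(e^(−c·z₁) − e^(−c·z₂)) / (c·(z₂−z₁))
e^(−0.64×1.3) = 0.4352; e^(−0.64×3.2) = 0.1290
⟨n⟩ = 0.67 × (0.4352 − 0.1290) / (0.64 × 1.9) = 0.67 × 0.2518 = 0.1687

0.169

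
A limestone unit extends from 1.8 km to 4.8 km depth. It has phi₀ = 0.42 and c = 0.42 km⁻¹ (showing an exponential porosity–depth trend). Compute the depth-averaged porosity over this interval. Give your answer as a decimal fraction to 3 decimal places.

0.112

⟨phi⟩ = (1/(Z₂−Z₁)) ∫ phi₀ e^(−cZ) dZ = phi₀·(e^(−c·Z₁) − e^(−c·Z₂)) / (c·(Z₂−Z₁))
e^(−0.42×1.8) = 0.4695; e^(−0.42×4.8) = 0.1332
⟨phi⟩ = 0.42 × (0.4695 − 0.1332) / (0.42 × 3) = 0.42 × 0.2669 = 0.1121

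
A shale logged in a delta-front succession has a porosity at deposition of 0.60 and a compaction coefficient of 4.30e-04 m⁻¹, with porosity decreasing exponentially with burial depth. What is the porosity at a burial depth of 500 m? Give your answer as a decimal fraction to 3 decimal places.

Working in km (1 km = 1000 m; c in km⁻¹ = c in m⁻¹ × 1000):
phi = phi₀·exp(−c·Z) = 0.6 × exp(−0.43 × 0.5) = 0.6 × exp(−0.215)
  = 0.6 × 0.8065 = 0.4839

0.484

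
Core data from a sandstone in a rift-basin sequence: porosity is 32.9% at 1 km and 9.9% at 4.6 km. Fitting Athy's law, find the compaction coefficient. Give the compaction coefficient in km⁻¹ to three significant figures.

Athy: phi(d) = phi₀ e^(−kd) ⇒ phi₁/phi₂ = e^{k(d₂−d₁)} ⇒ k = ln(phi₁/phi₂)/(d₂−d₁)
k = ln(0.329/0.099) / (4.6 − 1) = ln(3.323) / 3.6 = 1.2009 / 3.6 = 0.3336 km⁻¹

0.334 km⁻¹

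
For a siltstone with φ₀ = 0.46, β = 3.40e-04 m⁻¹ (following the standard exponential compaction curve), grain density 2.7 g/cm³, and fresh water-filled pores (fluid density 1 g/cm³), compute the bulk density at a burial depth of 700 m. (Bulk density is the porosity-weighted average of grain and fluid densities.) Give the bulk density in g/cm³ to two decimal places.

2.08 g/cm³

Working in km (1 km = 1000 m; β in km⁻¹ = β in m⁻¹ × 1000):
Porosity at depth: φ = 0.46·exp(−0.34×0.7) = 0.46×0.7882 = 0.3626
Bulk density: ρ_b = (1−φ)ρ_g + φ·ρ_f = 0.6374×2.7 + 0.3626×1
       = 1.721 + 0.363 = 2.084 g/cm³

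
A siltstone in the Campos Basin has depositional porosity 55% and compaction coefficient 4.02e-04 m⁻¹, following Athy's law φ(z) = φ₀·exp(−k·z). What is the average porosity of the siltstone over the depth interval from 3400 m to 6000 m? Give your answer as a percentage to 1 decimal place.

Working in km (1 km = 1000 m; k in km⁻¹ = k in m⁻¹ × 1000):
⟨φ⟩ = (1/(z₂−z₁)) ∫ φ₀ e^(−kz) dz = φ₀·(e^(−k·z₁) − e^(−k·z₂)) / (k·(z₂−z₁))
e^(−0.402×3.4) = 0.2549; e^(−0.402×6) = 0.0896
⟨φ⟩ = 0.55 × (0.2549 − 0.0896) / (0.402 × 2.6) = 0.55 × 0.1581 = 0.0870

8.7%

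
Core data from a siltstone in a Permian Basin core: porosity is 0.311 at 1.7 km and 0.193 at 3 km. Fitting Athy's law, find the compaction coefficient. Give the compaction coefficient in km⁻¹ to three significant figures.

0.367 km⁻¹

Athy: phi(d) = phi₀ e^(−cd) ⇒ phi₁/phi₂ = e^{c(d₂−d₁)} ⇒ c = ln(phi₁/phi₂)/(d₂−d₁)
c = ln(0.311/0.193) / (3 − 1.7) = ln(1.611) / 1.3 = 0.4771 / 1.3 = 0.367 km⁻¹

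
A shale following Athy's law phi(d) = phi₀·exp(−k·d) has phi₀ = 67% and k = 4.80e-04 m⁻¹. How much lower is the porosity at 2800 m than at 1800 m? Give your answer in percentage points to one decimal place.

Working in km (1 km = 1000 m; k in km⁻¹ = k in m⁻¹ × 1000):
phi(1.8) = 0.67·e^(−0.48×1.8) = 0.2824
phi(2.8) = 0.67·e^(−0.48×2.8) = 0.1747
Δphi = 0.2824 − 0.1747 = 0.1077

10.8 percentage points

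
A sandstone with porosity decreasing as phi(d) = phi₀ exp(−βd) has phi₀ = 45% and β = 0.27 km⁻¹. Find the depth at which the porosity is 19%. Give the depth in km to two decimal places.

Invert Athy's law: d = ln(phi₀/phi) / β
d = ln(0.45/0.19) / 0.27 = ln(2.368) / 0.27 = 0.8622 / 0.27 = 3.193 km

3.19 km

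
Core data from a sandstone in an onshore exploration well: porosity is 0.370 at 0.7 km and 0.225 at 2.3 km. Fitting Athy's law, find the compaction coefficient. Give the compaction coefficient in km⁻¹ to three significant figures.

Athy: n(Z) = n₀ e^(−cZ) ⇒ n₁/n₂ = e^{c(Z₂−Z₁)} ⇒ c = ln(n₁/n₂)/(Z₂−Z₁)
c = ln(0.37/0.225) / (2.3 − 0.7) = ln(1.644) / 1.6 = 0.4974 / 1.6 = 0.3109 km⁻¹

0.311 km⁻¹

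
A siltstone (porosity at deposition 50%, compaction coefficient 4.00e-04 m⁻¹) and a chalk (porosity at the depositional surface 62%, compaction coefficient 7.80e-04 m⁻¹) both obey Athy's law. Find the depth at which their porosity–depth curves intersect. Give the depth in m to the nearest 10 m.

Working in km (1 km = 1000 m; k in km⁻¹ = k in m⁻¹ × 1000):
Set φ₀ₐ e^(−kₐz) = φ₀ᵦ e^(−kᵦz) ⇒ ln(φ₀ₐ/φ₀ᵦ) = (kₐ − kᵦ)·z
z = ln(0.5/0.62) / (0.4 − 0.78) = -0.2151 / -0.38 = 0.566 km

570 m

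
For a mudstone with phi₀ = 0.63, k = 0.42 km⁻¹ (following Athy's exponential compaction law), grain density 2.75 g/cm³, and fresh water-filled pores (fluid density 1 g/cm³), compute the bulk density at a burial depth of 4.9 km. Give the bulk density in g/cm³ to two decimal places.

Porosity at depth: phi = 0.63·exp(−0.42×4.9) = 0.63×0.1277 = 0.0805
Bulk density: ρ_b = (1−phi)ρ_g + phi·ρ_f = 0.9195×2.75 + 0.0805×1
       = 2.529 + 0.080 = 2.609 g/cm³

2.61 g/cm³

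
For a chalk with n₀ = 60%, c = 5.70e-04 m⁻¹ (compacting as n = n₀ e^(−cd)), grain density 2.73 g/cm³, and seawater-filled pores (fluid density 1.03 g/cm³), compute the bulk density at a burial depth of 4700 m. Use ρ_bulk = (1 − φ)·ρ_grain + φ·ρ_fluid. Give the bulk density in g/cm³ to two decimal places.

Working in km (1 km = 1000 m; c in km⁻¹ = c in m⁻¹ × 1000):
Porosity at depth: n = 0.6·exp(−0.57×4.7) = 0.6×0.0686 = 0.0412
Bulk density: ρ_b = (1−n)ρ_g + n·ρ_f = 0.9588×2.73 + 0.0412×1.03
       = 2.618 + 0.042 = 2.660 g/cm³

2.66 g/cm³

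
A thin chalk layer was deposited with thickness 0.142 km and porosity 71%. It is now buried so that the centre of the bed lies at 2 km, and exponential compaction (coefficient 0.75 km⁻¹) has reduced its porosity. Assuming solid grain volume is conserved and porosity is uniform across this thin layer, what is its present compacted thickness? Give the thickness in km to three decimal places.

Porosity at 2 km: φ = 0.71·exp(−0.75×2) = 0.1584
Solid-volume conservation: h(1−φ) = h₀(1−φ₀) ⇒ h = h₀·(1−φ₀)/(1−φ)
h = 0.142 × (1 − 0.71)/(1 − 0.1584) = 0.142 × 0.3446 = 0.0489 km

0.049 km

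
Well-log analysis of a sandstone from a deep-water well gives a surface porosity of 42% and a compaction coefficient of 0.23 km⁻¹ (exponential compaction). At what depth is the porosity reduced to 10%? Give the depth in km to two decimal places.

6.24 km

Invert Athy's law: d = ln(n₀/n) / k
d = ln(0.42/0.1) / 0.23 = ln(4.2) / 0.23 = 1.4351 / 0.23 = 6.239 km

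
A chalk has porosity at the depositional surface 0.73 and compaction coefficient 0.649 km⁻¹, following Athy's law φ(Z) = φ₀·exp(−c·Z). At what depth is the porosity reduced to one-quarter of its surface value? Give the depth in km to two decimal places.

2.14 km

φ/φ₀ = 1/4 ⇒ exp(−c·Z) = 1/4 ⇒ Z = ln(4) / c
Z = 1.3863 / 0.649 = 2.136 km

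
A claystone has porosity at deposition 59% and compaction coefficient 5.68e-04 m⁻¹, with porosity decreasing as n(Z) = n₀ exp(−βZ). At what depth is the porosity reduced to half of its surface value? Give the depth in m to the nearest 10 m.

1220 m

Working in km (1 km = 1000 m; β in km⁻¹ = β in m⁻¹ × 1000):
n/n₀ = 1/2 ⇒ exp(−β·Z) = 1/2 ⇒ Z = ln(2) / β
Z = 0.6931 / 0.568 = 1.220 km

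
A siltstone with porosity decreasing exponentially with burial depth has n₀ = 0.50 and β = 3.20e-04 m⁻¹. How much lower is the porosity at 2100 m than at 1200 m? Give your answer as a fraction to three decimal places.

Working in km (1 km = 1000 m; β in km⁻¹ = β in m⁻¹ × 1000):
n(1.2) = 0.5·e^(−0.32×1.2) = 0.3406
n(2.1) = 0.5·e^(−0.32×2.1) = 0.2553
Δn = 0.3406 − 0.2553 = 0.0852

0.085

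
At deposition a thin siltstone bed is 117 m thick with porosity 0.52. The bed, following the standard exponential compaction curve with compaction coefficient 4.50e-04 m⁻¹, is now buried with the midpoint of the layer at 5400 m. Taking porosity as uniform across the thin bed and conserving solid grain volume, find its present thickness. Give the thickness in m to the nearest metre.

Working in km (1 km = 1000 m; c in km⁻¹ = c in m⁻¹ × 1000):
Porosity at 5.4 km: phi = 0.52·exp(−0.45×5.4) = 0.0458
Solid-volume conservation: h(1−phi) = h₀(1−phi₀) ⇒ h = h₀·(1−phi₀)/(1−phi)
h = 0.117 × (1 − 0.52)/(1 − 0.0458) = 0.117 × 0.5030 = 0.0589 km

59 m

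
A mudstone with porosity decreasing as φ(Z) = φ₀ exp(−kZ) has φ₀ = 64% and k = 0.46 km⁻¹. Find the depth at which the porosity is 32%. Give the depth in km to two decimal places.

1.51 km

Invert Athy's law: Z = ln(φ₀/φ) / k
Z = ln(0.64/0.32) / 0.46 = ln(2) / 0.46 = 0.6931 / 0.46 = 1.507 km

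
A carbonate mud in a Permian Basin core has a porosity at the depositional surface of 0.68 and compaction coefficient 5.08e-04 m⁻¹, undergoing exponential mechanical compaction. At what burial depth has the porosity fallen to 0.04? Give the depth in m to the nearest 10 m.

5580 m

Working in km (1 km = 1000 m; k in km⁻¹ = k in m⁻¹ × 1000):
Invert Athy's law: d = ln(n₀/n) / k
d = ln(0.68/0.04) / 0.508 = ln(17) / 0.508 = 2.8332 / 0.508 = 5.577 km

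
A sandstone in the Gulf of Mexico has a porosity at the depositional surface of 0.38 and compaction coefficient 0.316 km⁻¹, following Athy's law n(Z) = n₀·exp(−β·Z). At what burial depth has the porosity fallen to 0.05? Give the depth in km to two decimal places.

6.42 km

Invert Athy's law: Z = ln(n₀/n) / β
Z = ln(0.38/0.05) / 0.316 = ln(7.6) / 0.316 = 2.0281 / 0.316 = 6.418 km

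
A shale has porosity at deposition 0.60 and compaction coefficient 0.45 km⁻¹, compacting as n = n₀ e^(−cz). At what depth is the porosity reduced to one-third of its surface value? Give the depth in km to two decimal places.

2.44 km

n/n₀ = 1/3 ⇒ exp(−c·z) = 1/3 ⇒ z = ln(3) / c
z = 1.0986 / 0.45 = 2.441 km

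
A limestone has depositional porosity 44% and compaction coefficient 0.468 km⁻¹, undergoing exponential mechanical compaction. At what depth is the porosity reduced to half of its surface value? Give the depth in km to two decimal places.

1.48 km

phi/phi₀ = 1/2 ⇒ exp(−k·Z) = 1/2 ⇒ Z = ln(2) / k
Z = 0.6931 / 0.468 = 1.481 km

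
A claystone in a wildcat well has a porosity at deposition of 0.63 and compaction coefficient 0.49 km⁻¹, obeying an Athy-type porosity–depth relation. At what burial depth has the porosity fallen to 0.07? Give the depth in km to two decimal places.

4.48 km

Invert Athy's law: d = ln(φ₀/φ) / β
d = ln(0.63/0.07) / 0.49 = ln(9) / 0.49 = 2.1972 / 0.49 = 4.484 km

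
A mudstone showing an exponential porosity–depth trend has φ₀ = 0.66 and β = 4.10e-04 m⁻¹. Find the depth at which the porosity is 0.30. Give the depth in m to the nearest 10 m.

Working in km (1 km = 1000 m; β in km⁻¹ = β in m⁻¹ × 1000):
Invert Athy's law: d = ln(φ₀/φ) / β
d = ln(0.66/0.3) / 0.41 = ln(2.2) / 0.41 = 0.7885 / 0.41 = 1.923 km

1920 m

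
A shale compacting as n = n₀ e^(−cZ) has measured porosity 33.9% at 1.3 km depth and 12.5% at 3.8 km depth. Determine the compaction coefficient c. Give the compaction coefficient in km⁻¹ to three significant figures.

Athy: n(Z) = n₀ e^(−cZ) ⇒ n₁/n₂ = e^{c(Z₂−Z₁)} ⇒ c = ln(n₁/n₂)/(Z₂−Z₁)
c = ln(0.339/0.125) / (3.8 − 1.3) = ln(2.712) / 2.5 = 0.9977 / 2.5 = 0.3991 km⁻¹

0.399 km⁻¹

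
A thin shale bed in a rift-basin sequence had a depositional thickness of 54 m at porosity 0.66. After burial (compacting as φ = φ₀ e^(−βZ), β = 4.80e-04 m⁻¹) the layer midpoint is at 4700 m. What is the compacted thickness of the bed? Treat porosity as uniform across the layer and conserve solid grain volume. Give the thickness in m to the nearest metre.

20 m

Working in km (1 km = 1000 m; β in km⁻¹ = β in m⁻¹ × 1000):
Porosity at 4.7 km: φ = 0.66·exp(−0.48×4.7) = 0.0691
Solid-volume conservation: h(1−φ) = h₀(1−φ₀) ⇒ h = h₀·(1−φ₀)/(1−φ)
h = 0.054 × (1 − 0.66)/(1 − 0.0691) = 0.054 × 0.3653 = 0.0197 km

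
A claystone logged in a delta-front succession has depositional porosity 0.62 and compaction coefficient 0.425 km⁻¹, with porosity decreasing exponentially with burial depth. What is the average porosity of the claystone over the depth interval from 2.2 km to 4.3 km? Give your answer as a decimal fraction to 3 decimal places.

⟨φ⟩ = (1/(z₂−z₁)) ∫ φ₀ e^(−cz) dz = φ₀·(e^(−c·z₁) − e^(−c·z₂)) / (c·(z₂−z₁))
e^(−0.425×2.2) = 0.3926; e^(−0.425×4.3) = 0.1608
⟨φ⟩ = 0.62 × (0.3926 − 0.1608) / (0.425 × 2.1) = 0.62 × 0.2597 = 0.1610

0.161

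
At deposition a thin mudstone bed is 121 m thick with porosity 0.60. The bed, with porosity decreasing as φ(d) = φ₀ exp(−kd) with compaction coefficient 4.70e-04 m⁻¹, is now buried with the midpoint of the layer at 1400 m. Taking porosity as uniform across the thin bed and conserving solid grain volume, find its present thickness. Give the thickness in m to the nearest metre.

70 m

Working in km (1 km = 1000 m; k in km⁻¹ = k in m⁻¹ × 1000):
Porosity at 1.4 km: φ = 0.6·exp(−0.47×1.4) = 0.3107
Solid-volume conservation: h(1−φ) = h₀(1−φ₀) ⇒ h = h₀·(1−φ₀)/(1−φ)
h = 0.121 × (1 − 0.6)/(1 − 0.3107) = 0.121 × 0.5803 = 0.0702 km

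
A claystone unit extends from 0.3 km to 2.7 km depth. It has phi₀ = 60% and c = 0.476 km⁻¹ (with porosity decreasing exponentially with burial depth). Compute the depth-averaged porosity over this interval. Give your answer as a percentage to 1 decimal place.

⟨phi⟩ = (1/(Z₂−Z₁)) ∫ phi₀ e^(−cZ) dZ = phi₀·(e^(−c·Z₁) − e^(−c·Z₂)) / (c·(Z₂−Z₁))
e^(−0.476×0.3) = 0.8669; e^(−0.476×2.7) = 0.2766
⟨phi⟩ = 0.6 × (0.8669 − 0.2766) / (0.476 × 2.4) = 0.6 × 0.5167 = 0.3100

31.0%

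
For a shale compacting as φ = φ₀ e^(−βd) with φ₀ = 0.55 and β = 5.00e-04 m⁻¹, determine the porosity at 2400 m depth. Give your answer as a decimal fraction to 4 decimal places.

0.1657

Working in km (1 km = 1000 m; β in km⁻¹ = β in m⁻¹ × 1000):
φ = φ₀·exp(−β·d) = 0.55 × exp(−0.5 × 2.4) = 0.55 × exp(−1.2)
  = 0.55 × 0.3012 = 0.1657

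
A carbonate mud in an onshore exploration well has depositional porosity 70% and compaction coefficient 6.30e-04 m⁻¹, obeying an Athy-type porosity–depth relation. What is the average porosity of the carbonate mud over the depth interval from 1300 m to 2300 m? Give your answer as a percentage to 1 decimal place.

Working in km (1 km = 1000 m; c in km⁻¹ = c in m⁻¹ × 1000):
⟨phi⟩ = (1/(z₂−z₁)) ∫ phi₀ e^(−cz) dz = phi₀·(e^(−c·z₁) − e^(−c·z₂)) / (c·(z₂−z₁))
e^(−0.63×1.3) = 0.4409; e^(−0.63×2.3) = 0.2348
⟨phi⟩ = 0.7 × (0.4409 − 0.2348) / (0.63 × 1) = 0.7 × 0.3271 = 0.2290

22.9%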